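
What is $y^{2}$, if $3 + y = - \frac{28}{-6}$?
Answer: $\frac{25}{9} \approx 2.7778$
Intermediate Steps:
$y = \frac{5}{3}$ ($y = -3 - \frac{28}{-6} = -3 - - \frac{14}{3} = -3 + \frac{14}{3} = \frac{5}{3} \approx 1.6667$)
$y^{2} = \left(\frac{5}{3}\right)^{2} = \frac{25}{9}$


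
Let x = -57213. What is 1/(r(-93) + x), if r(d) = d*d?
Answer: -1/48564 ≈ -2.0591e-5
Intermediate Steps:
r(d) = d²
1/(r(-93) + x) = 1/((-93)² - 57213) = 1/(8649 - 57213) = 1/(-48564) = -1/48564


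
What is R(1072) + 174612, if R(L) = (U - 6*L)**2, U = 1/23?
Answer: 21977133973/529 ≈ 4.1545e+7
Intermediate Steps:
U = 1/23 ≈ 0.043478
R(L) = (1/23 - 6*L)**2
R(1072) + 174612 = (-1 + 138*1072)**2/529 + 174612 = (-1 + 147936)**2/529 + 174612 = (1/529)*147935**2 + 174612 = (1/529)*21884764225 + 174612 = 21884764225/529 + 174612 = 21977133973/529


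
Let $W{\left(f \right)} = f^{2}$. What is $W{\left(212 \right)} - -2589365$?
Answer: $2634309$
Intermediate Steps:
$W{\left(212 \right)} - -2589365 = 212^{2} - -2589365 = 44944 + 2589365 = 2634309$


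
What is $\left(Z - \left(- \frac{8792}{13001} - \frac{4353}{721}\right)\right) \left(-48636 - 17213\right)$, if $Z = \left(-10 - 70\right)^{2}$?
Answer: $- \frac{564935003006495}{1339103} \approx -4.2188 \cdot 10^{8}$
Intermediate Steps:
$Z = 6400$ ($Z = \left(-80\right)^{2} = 6400$)
$\left(Z - \left(- \frac{8792}{13001} - \frac{4353}{721}\right)\right) \left(-48636 - 17213\right) = \left(6400 - \left(- \frac{8792}{13001} - \frac{4353}{721}\right)\right) \left(-48636 - 17213\right) = \left(6400 - - \frac{62932385}{9373721}\right) \left(-65849\right) = \left(6400 + \left(\frac{8792}{13001} + \frac{4353}{721}\right)\right) \left(-65849\right) = \left(6400 + \frac{62932385}{9373721}\right) \left(-65849\right) = \frac{60054746785}{9373721} \left(-65849\right) = - \frac{564935003006495}{1339103}$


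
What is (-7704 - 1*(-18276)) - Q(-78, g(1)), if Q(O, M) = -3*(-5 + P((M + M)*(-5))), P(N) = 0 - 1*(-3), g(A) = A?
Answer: 10566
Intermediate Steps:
P(N) = 3 (P(N) = 0 + 3 = 3)
Q(O, M) = 6 (Q(O, M) = -3*(-5 + 3) = -3*(-2) = 6)
(-7704 - 1*(-18276)) - Q(-78, g(1)) = (-7704 - 1*(-18276)) - 1*6 = (-7704 + 18276) - 6 = 10572 - 6 = 10566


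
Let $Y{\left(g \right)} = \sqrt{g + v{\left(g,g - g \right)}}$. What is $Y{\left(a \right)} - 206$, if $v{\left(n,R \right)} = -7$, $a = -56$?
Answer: $-206 + 3 i \sqrt{7} \approx -206.0 + 7.9373 i$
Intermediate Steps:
$Y{\left(g \right)} = \sqrt{-7 + g}$ ($Y{\left(g \right)} = \sqrt{g - 7} = \sqrt{-7 + g}$)
$Y{\left(a \right)} - 206 = \sqrt{-7 - 56} - 206 = \sqrt{-63} - 206 = 3 i \sqrt{7} - 206 = -206 + 3 i \sqrt{7}$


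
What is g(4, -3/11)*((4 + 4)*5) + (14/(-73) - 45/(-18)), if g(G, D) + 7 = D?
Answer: -463493/1606 ≈ -288.60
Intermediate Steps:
g(G, D) = -7 + D
g(4, -3/11)*((4 + 4)*5) + (14/(-73) - 45/(-18)) = (-7 - 3/11)*((4 + 4)*5) + (14/(-73) - 45/(-18)) = (-7 - 3*1/11)*(8*5) + (14*(-1/73) - 45*(-1/18)) = (-7 - 3/11)*40 + (-14/73 + 5/2) = -80/11*40 + 337/146 = -3200/11 + 337/146 = -463493/1606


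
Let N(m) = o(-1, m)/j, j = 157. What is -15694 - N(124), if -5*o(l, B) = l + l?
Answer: -12319792/785 ≈ -15694.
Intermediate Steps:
o(l, B) = -2*l/5 (o(l, B) = -(l + l)/5 = -2*l/5)
N(m) = 2/785 (N(m) = -2/5*(-1)/157 = (2/5)*(1/157) = 2/785)
-15694 - N(124) = -15694 - 1*2/785 = -15694 - 2/785 = -12319792/785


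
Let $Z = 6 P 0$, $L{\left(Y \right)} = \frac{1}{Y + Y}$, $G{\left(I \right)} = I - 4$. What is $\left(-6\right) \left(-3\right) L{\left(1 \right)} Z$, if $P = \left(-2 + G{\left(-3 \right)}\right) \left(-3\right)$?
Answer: $0$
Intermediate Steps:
$G{\left(I \right)} = -4 + I$
$L{\left(Y \right)} = \frac{1}{2 Y}$
$P = 27$ ($P = \left(-2 - 7\right) \left(-3\right) = \left(-9\right) \left(-3\right) = 27$)
$Z = 0$ ($Z = 6 \cdot 27 \cdot 0 = 162 \cdot 0 = 0$)
$\left(-6\right) \left(-3\right) L{\left(1 \right)} Z = \left(-6\right) \left(-3\right) \frac{1}{2 \cdot 1} \cdot 0 = 18 \cdot \frac{1}{2} \cdot 1 \cdot 0 = 18 \cdot \frac{1}{2} \cdot 0 = 9 \cdot 0 = 0$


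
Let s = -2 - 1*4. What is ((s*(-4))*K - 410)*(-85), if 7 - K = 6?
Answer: 32810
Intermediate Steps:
K = 1 (K = 7 - 1*6 = 7 - 6 = 1)
s = -6 (s = -2 - 4 = -6)
((s*(-4))*K - 410)*(-85) = (-6*(-4)*1 - 410)*(-85) = (24*1 - 410)*(-85) = (24 - 410)*(-85) = -386*(-85) = 32810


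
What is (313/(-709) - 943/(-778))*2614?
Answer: 555570411/275801 ≈ 2014.4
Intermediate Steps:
(313/(-709) - 943/(-778))*2614 = (313*(-1/709) - 943*(-1/778))*2614 = (-313/709 + 943/778)*2614 = (425073/551602)*2614 = 555570411/275801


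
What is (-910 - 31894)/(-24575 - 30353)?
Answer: 8201/13732 ≈ 0.59722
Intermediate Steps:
(-910 - 31894)/(-24575 - 30353) = -32804/(-54928) = -32804*(-1/54928) = 8201/13732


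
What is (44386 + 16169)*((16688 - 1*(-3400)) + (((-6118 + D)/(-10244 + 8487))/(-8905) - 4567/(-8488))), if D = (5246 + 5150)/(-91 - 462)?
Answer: 1374425369528437246185/1129855309576 ≈ 1.2165e+9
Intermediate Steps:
D = -10396/553 (D = 10396/(-553) = 10396*(-1/553) = -10396/553 ≈ -18.799)
(44386 + 16169)*((16688 - 1*(-3400)) + (((-6118 + D)/(-10244 + 8487))/(-8905) - 4567/(-8488))) = (44386 + 16169)*((16688 - 1*(-3400)) + (((-6118 - 10396/553)/(-10244 + 8487))/(-8905) - 4567/(-8488))) = 60555*((16688 + 3400) + (-3393650/553/(-1757)*(-1/8905) - 4567*(-1/8488))) = 60555*(20088 + (-3393650/553*(-1/1757)*(-1/8905) + 4567/8488)) = 60555*(20088 + ((3393650/971621)*(-1/8905) + 4567/8488)) = 60555*(20088 + (-52210/133112077 + 4567/8488)) = 60555*(20088 + 607479697179/1129855309576) = 60555*(22697140938459867/1129855309576) = 1374425369528437246185/1129855309576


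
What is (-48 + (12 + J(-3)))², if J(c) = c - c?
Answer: 1296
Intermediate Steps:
J(c) = 0
(-48 + (12 + J(-3)))² = (-48 + (12 + 0))² = (-48 + 12)² = (-36)² = 1296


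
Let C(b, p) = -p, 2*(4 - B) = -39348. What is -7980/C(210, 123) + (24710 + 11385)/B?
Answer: 53823375/806798 ≈ 66.712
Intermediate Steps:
B = 19678 (B = 4 - ½*(-39348) = 4 + 19674 = 19678)
-7980/C(210, 123) + (24710 + 11385)/B = -7980/((-1*123)) + (24710 + 11385)/19678 = -7980/(-123) + 36095*(1/19678) = -7980*(-1/123) + 36095/19678 = 2660/41 + 36095/19678 = 53823375/806798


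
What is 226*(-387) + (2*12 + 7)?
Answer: -87431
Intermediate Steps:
226*(-387) + (2*12 + 7) = -87462 + (24 + 7) = -87462 + 31 = -87431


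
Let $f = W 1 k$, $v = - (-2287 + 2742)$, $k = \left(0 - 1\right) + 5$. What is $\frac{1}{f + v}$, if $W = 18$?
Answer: $- \frac{1}{383} \approx -0.002611$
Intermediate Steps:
$k = 4$ ($k = -1 + 5 = 4$)
$v = -455$ ($v = \left(-1\right) 455 = -455$)
$f = 72$ ($f = 18 \cdot 1 \cdot 4 = 18 \cdot 4 = 72$)
$\frac{1}{f + v} = \frac{1}{72 - 455} = \frac{1}{-383} = - \frac{1}{383}$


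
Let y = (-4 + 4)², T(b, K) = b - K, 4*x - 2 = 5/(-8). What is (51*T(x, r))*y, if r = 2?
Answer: 0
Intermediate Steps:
x = 11/32 (x = ½ + (5/(-8))/4 = ½ + (5*(-⅛))/4 = ½ + (¼)*(-5/8) = ½ - 5/32 = 11/32 ≈ 0.34375)
y = 0 (y = 0² = 0)
(51*T(x, r))*y = (51*(11/32 - 1*2))*0 = (51*(11/32 - 2))*0 = (51*(-53/32))*0 = -2703/32*0 = 0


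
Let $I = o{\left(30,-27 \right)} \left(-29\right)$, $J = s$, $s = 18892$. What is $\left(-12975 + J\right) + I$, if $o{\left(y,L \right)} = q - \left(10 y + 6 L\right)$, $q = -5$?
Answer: $10064$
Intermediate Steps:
$J = 18892$
$o{\left(y,L \right)} = -5 - 10 y - 6 L$ ($o{\left(y,L \right)} = -5 - \left(10 y + 6 L\right) = -5 - \left(6 L + 10 y\right) = -5 - 10 y - 6 L$)
$I = 4147$ ($I = \left(-5 - 300 - -162\right) \left(-29\right) = \left(-5 - 300 + 162\right) \left(-29\right) = \left(-143\right) \left(-29\right) = 4147$)
$\left(-12975 + J\right) + I = \left(-12975 + 18892\right) + 4147 = 5917 + 4147 = 10064$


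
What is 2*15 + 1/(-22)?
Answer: 659/22 ≈ 29.955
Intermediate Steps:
2*15 + 1/(-22) = 30 - 1/22 = 659/22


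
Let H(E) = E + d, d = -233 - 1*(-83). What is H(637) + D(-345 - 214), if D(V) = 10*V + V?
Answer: -5662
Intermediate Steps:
d = -150 (d = -233 + 83 = -150)
D(V) = 11*V
H(E) = -150 + E (H(E) = E - 150 = -150 + E)
H(637) + D(-345 - 214) = (-150 + 637) + 11*(-345 - 214) = 487 + 11*(-559) = 487 - 6149 = -5662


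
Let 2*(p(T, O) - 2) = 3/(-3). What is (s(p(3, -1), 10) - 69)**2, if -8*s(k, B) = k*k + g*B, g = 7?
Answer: 6235009/1024 ≈ 6088.9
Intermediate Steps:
p(T, O) = 3/2 (p(T, O) = 2 + (3/(-3))/2 = 2 + (3*(-1/3))/2 = 2 + (1/2)*(-1) = 2 - 1/2 = 3/2)
s(k, B) = -7*B/8 - k**2/8 (s(k, B) = -(k*k + 7*B)/8 = -(k**2 + 7*B)/8 = -7*B/8 - k**2/8)
(s(p(3, -1), 10) - 69)**2 = ((-7/8*10 - (3/2)**2/8) - 69)**2 = ((-35/4 - 1/8*9/4) - 69)**2 = ((-35/4 - 9/32) - 69)**2 = (-289/32 - 69)**2 = (-2497/32)**2 = 6235009/1024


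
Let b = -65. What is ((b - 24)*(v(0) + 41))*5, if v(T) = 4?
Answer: -20025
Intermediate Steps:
((b - 24)*(v(0) + 41))*5 = ((-65 - 24)*(4 + 41))*5 = -89*45*5 = -4005*5 = -20025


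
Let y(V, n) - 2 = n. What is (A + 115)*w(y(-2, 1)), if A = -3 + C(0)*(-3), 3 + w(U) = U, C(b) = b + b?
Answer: 0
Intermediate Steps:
y(V, n) = 2 + n
C(b) = 2*b
w(U) = -3 + U
A = -3 (A = -3 + (2*0)*(-3) = -3 + 0*(-3) = -3 + 0 = -3)
(A + 115)*w(y(-2, 1)) = (-3 + 115)*(-3 + (2 + 1)) = 112*(-3 + 3) = 112*0 = 0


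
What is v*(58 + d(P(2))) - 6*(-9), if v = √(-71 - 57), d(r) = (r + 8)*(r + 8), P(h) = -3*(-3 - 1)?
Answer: 54 + 3664*I*√2 ≈ 54.0 + 5181.7*I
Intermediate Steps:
P(h) = 12 (P(h) = -3*(-4) = 12)
d(r) = (8 + r)² (d(r) = (8 + r)*(8 + r) = (8 + r)²)
v = 8*I*√2 (v = √(-128) = 8*I*√2 ≈ 11.314*I)
v*(58 + d(P(2))) - 6*(-9) = (8*I*√2)*(58 + (8 + 12)²) - 6*(-9) = (8*I*√2)*(58 + 20²) + 54 = (8*I*√2)*(58 + 400) + 54 = (8*I*√2)*458 + 54 = 3664*I*√2 + 54 = 54 + 3664*I*√2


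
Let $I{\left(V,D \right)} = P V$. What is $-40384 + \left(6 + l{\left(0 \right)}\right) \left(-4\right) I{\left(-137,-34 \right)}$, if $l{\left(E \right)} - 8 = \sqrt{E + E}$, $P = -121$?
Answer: $-968696$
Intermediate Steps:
$I{\left(V,D \right)} = - 121 V$
$l{\left(E \right)} = 8 + \sqrt{2} \sqrt{E}$ ($l{\left(E \right)} = 8 + \sqrt{E + E} = 8 + \sqrt{2 E} = 8 + \sqrt{2} \sqrt{E}$)
$-40384 + \left(6 + l{\left(0 \right)}\right) \left(-4\right) I{\left(-137,-34 \right)} = -40384 + \left(6 + \left(8 + \sqrt{2} \sqrt{0}\right)\right) \left(-4\right) \left(\left(-121\right) \left(-137\right)\right) = -40384 + \left(6 + \left(8 + \sqrt{2} \cdot 0\right)\right) \left(-4\right) 16577 = -40384 + \left(6 + \left(8 + 0\right)\right) \left(-4\right) 16577 = -40384 + \left(6 + 8\right) \left(-4\right) 16577 = -40384 + 14 \left(-4\right) 16577 = -40384 - 928312 = -968696$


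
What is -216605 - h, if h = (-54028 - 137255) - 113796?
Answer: 88474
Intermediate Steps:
h = -305079 (h = -191283 - 113796 = -305079)
-216605 - h = -216605 - 1*(-305079) = -216605 + 305079 = 88474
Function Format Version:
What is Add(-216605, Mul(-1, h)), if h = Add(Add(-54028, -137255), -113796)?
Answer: 88474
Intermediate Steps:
h = -305079 (h = Add(-191283, -113796) = -305079)
Add(-216605, Mul(-1, h)) = Add(-216605, Mul(-1, -305079)) = Add(-216605, 305079) = 88474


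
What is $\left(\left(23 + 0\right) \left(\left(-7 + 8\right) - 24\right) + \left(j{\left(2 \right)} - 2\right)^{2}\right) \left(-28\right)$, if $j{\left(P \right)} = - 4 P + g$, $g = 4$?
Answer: $13804$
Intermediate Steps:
$j{\left(P \right)} = 4 - 4 P$ ($j{\left(P \right)} = - 4 P + 4 = 4 - 4 P$)
$\left(\left(23 + 0\right) \left(\left(-7 + 8\right) - 24\right) + \left(j{\left(2 \right)} - 2\right)^{2}\right) \left(-28\right) = \left(\left(23 + 0\right) \left(\left(-7 + 8\right) - 24\right) + \left(\left(4 - 8\right) - 2\right)^{2}\right) \left(-28\right) = \left(23 \left(1 - 24\right) + \left(\left(4 - 8\right) - 2\right)^{2}\right) \left(-28\right) = \left(23 \left(-23\right) + \left(-4 - 2\right)^{2}\right) \left(-28\right) = \left(-529 + \left(-6\right)^{2}\right) \left(-28\right) = \left(-529 + 36\right) \left(-28\right) = \left(-493\right) \left(-28\right) = 13804$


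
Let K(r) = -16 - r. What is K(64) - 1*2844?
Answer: -2924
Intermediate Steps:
K(64) - 1*2844 = (-16 - 1*64) - 1*2844 = (-16 - 64) - 2844 = -80 - 2844 = -2924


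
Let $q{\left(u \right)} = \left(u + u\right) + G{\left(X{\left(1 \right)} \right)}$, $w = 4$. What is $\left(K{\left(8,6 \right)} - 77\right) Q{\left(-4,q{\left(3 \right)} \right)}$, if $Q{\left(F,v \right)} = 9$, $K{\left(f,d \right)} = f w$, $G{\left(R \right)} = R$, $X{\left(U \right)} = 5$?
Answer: $-405$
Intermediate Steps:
$q{\left(u \right)} = 5 + 2 u$ ($q{\left(u \right)} = \left(u + u\right) + 5 = 2 u + 5 = 5 + 2 u$)
$K{\left(f,d \right)} = 4 f$ ($K{\left(f,d \right)} = f 4 = 4 f$)
$\left(K{\left(8,6 \right)} - 77\right) Q{\left(-4,q{\left(3 \right)} \right)} = \left(4 \cdot 8 - 77\right) 9 = \left(32 - 77\right) 9 = \left(-45\right) 9 = -405$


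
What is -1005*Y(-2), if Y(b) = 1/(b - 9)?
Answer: 1005/11 ≈ 91.364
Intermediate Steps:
Y(b) = 1/(-9 + b)
-1005*Y(-2) = -1005/(-9 - 2) = -1005/(-11) = -1005*(-1/11) = 1005/11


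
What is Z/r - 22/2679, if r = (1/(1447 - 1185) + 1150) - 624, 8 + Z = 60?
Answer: 2574370/28400079 ≈ 0.090647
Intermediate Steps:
Z = 52 (Z = -8 + 60 = 52)
r = 137813/262 (r = (1/262 + 1150) - 624 = 301301/262 - 624 = 137813/262 ≈ 526.00)
Z/r - 22/2679 = 52/(137813/262) - 22/2679 = 52*(262/137813) - 22*1/2679 = 1048/10601 - 22/2679 = 2574370/28400079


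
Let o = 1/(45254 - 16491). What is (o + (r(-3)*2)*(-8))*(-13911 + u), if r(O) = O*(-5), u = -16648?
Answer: 210952413521/28763 ≈ 7.3342e+6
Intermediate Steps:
r(O) = -5*O
o = 1/28763 ≈ 3.4767e-5
(o + (r(-3)*2)*(-8))*(-13911 + u) = (1/28763 + (-5*(-3)*2)*(-8))*(-13911 - 16648) = (1/28763 + (15*2)*(-8))*(-30559) = (1/28763 + 30*(-8))*(-30559) = (1/28763 - 240)*(-30559) = -6903119/28763*(-30559) = 210952413521/28763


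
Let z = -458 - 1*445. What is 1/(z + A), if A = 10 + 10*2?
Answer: -1/873 ≈ -0.0011455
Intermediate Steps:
z = -903 (z = -458 - 445 = -903)
A = 30 (A = 10 + 20 = 30)
1/(z + A) = 1/(-903 + 30) = 1/(-873) = -1/873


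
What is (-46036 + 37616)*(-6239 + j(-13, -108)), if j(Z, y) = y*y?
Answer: -45678500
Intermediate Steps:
j(Z, y) = y²
(-46036 + 37616)*(-6239 + j(-13, -108)) = (-46036 + 37616)*(-6239 + (-108)²) = -8420*(-6239 + 11664) = -8420*5425 = -45678500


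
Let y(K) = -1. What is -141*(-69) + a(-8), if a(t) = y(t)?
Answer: 9728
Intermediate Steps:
a(t) = -1
-141*(-69) + a(-8) = -141*(-69) - 1 = 9729 - 1 = 9728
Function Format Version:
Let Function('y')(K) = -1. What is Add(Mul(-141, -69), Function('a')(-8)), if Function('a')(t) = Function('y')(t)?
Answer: 9728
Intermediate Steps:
Function('a')(t) = -1
Add(Mul(-141, -69), Function('a')(-8)) = Add(Mul(-141, -69), -1) = Add(9729, -1) = 9728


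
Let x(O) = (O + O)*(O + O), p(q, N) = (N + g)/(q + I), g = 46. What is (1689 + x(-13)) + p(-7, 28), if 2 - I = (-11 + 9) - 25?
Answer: 26052/11 ≈ 2368.4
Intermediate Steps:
I = 29 (I = 2 - ((-11 + 9) - 25) = 2 - (-2 - 25) = 2 - 1*(-27) = 2 + 27 = 29)
p(q, N) = (46 + N)/(29 + q) (p(q, N) = (N + 46)/(q + 29) = (46 + N)/(29 + q))
x(O) = 4*O² (x(O) = (2*O)*(2*O) = 4*O²)
(1689 + x(-13)) + p(-7, 28) = (1689 + 4*(-13)²) + (46 + 28)/(29 - 7) = (1689 + 4*169) + 74/22 = (1689 + 676) + (1/22)*74 = 2365 + 37/11 = 26052/11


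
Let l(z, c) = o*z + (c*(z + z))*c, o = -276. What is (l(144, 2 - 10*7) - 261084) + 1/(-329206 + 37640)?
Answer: 300570724343/291566 ≈ 1.0309e+6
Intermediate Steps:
l(z, c) = -276*z + 2*z*c² (l(z, c) = -276*z + (c*(z + z))*c = -276*z + (c*(2*z))*c = -276*z + (2*c*z)*c = -276*z + 2*z*c²)
(l(144, 2 - 10*7) - 261084) + 1/(-329206 + 37640) = (2*144*(-138 + (2 - 10*7)²) - 261084) + 1/(-329206 + 37640) = (2*144*(-138 + (2 - 70)²) - 261084) + 1/(-291566) = (2*144*(-138 + (-68)²) - 261084) - 1/291566 = (2*144*(-138 + 4624) - 261084) - 1/291566 = (2*144*4486 - 261084) - 1/291566 = (1291968 - 261084) - 1/291566 = 1030884 - 1/291566 = 300570724343/291566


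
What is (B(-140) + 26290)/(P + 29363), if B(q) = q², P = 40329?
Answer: 22945/34846 ≈ 0.65847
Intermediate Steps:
(B(-140) + 26290)/(P + 29363) = ((-140)² + 26290)/(40329 + 29363) = (19600 + 26290)/69692 = 45890*(1/69692) = 22945/34846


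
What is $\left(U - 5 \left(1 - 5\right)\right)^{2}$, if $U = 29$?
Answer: $2401$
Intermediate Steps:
$\left(U - 5 \left(1 - 5\right)\right)^{2} = \left(29 - 5 \left(1 - 5\right)\right)^{2} = \left(29 - -20\right)^{2} = \left(29 + 20\right)^{2} = 49^{2} = 2401$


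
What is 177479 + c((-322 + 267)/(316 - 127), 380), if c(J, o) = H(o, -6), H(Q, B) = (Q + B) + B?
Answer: 177847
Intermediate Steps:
H(Q, B) = Q + 2*B (H(Q, B) = (B + Q) + B = Q + 2*B)
c(J, o) = -12 + o (c(J, o) = o + 2*(-6) = o - 12 = -12 + o)
177479 + c((-322 + 267)/(316 - 127), 380) = 177479 + (-12 + 380) = 177479 + 368 = 177847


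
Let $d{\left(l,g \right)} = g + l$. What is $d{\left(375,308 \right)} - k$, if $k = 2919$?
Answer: $-2236$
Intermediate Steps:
$d{\left(375,308 \right)} - k = \left(308 + 375\right) - 2919 = 683 - 2919 = -2236$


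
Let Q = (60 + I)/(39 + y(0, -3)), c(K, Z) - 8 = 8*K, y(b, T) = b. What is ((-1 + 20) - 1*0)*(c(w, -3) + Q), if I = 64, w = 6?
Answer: 43852/39 ≈ 1124.4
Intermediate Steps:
c(K, Z) = 8 + 8*K
Q = 124/39 (Q = (60 + 64)/(39 + 0) = 124/39 ≈ 3.1795)
((-1 + 20) - 1*0)*(c(w, -3) + Q) = ((-1 + 20) - 1*0)*((8 + 8*6) + 124/39) = (19 + 0)*((8 + 48) + 124/39) = 19*(56 + 124/39) = 19*(2308/39) = 43852/39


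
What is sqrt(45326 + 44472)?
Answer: sqrt(89798) ≈ 299.66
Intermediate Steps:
sqrt(45326 + 44472) = sqrt(89798)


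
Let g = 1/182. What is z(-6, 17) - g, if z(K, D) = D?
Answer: 3093/182 ≈ 16.995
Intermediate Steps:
g = 1/182 ≈ 0.0054945
z(-6, 17) - g = 17 - 1*1/182 = 17 - 1/182 = 3093/182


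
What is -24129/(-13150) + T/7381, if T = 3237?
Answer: 220662699/97060150 ≈ 2.2735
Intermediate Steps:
-24129/(-13150) + T/7381 = -24129/(-13150) + 3237/7381 = -24129*(-1/13150) + 3237*(1/7381) = 24129/13150 + 3237/7381 = 220662699/97060150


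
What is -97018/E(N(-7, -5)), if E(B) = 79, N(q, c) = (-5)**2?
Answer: -97018/79 ≈ -1228.1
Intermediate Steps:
N(q, c) = 25
-97018/E(N(-7, -5)) = -97018/79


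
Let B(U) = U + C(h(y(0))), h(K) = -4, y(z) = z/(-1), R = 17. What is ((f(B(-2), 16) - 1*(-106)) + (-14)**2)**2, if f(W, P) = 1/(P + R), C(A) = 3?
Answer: 99341089/1089 ≈ 91222.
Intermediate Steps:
y(z) = -z (y(z) = z*(-1) = -z)
B(U) = 3 + U (B(U) = U + 3 = 3 + U)
f(W, P) = 1/(17 + P) (f(W, P) = 1/(P + 17) = 1/(17 + P))
((f(B(-2), 16) - 1*(-106)) + (-14)**2)**2 = ((1/(17 + 16) - 1*(-106)) + (-14)**2)**2 = ((1/33 + 106) + 196)**2 = (3499/33 + 196)**2 = (9967/33)**2 = 99341089/1089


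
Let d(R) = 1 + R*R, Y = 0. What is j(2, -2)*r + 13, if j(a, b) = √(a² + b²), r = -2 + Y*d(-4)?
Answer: 13 - 4*√2 ≈ 7.3431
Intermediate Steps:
d(R) = 1 + R²
r = -2 (r = -2 + 0*(1 + (-4)²) = -2 + 0*(1 + 16) = -2 + 0*17 = -2 + 0 = -2)
j(2, -2)*r + 13 = √(2² + (-2)²)*(-2) + 13 = √(4 + 4)*(-2) + 13 = √8*(-2) + 13 = (2*√2)*(-2) + 13 = -4*√2 + 13 = 13 - 4*√2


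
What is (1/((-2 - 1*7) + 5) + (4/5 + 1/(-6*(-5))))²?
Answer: 49/144 ≈ 0.34028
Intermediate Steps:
(1/((-2 - 1*7) + 5) + (4/5 + 1/(-6*(-5))))² = (1/((-2 - 7) + 5) + (4*(⅕) - ⅙*(-⅕)))² = (1/(-9 + 5) + (⅘ + 1/30))² = (1/(-4) + ⅚)² = (-¼ + ⅚)² = (7/12)² = 49/144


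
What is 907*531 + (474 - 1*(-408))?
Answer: 482499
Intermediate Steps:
907*531 + (474 - 1*(-408)) = 481617 + (474 + 408) = 481617 + 882 = 482499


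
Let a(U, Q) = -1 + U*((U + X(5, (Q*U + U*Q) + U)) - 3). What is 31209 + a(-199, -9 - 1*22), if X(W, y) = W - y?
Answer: 2486072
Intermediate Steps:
a(U, Q) = -1 + U*(2 - 2*Q*U) (a(U, Q) = -1 + U*((U + (5 - ((Q*U + U*Q) + U))) - 3) = -1 + U*((U + (5 - ((Q*U + Q*U) + U))) - 3) = -1 + U*((U + (5 - (2*Q*U + U))) - 3) = -1 + U*((U + (5 - (U + 2*Q*U))) - 3) = -1 + U*((U + (5 + (-U - 2*Q*U))) - 3) = -1 + U*((U + (5 - U - 2*Q*U)) - 3) = -1 + U*((5 - 2*Q*U) - 3) = -1 + U*(2 - 2*Q*U))
31209 + a(-199, -9 - 1*22) = 31209 + (-1 + 2*(-199) - 2*(-9 - 1*22)*(-199)²) = 31209 + (-1 - 398 - 2*(-9 - 22)*39601) = 31209 + (-1 - 398 - 2*(-31)*39601) = 31209 + (-1 - 398 + 2455262) = 31209 + 2454863 = 2486072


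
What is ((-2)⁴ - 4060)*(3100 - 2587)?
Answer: -2074572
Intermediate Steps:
((-2)⁴ - 4060)*(3100 - 2587) = (16 - 4060)*513 = -4044*513 = -2074572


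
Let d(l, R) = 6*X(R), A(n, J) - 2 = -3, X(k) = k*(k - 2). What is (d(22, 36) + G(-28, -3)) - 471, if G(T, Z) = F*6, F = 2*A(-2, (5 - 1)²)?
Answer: 6861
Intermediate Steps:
X(k) = k*(-2 + k)
A(n, J) = -1 (A(n, J) = 2 - 3 = -1)
F = -2 (F = 2*(-1) = -2)
d(l, R) = 6*R*(-2 + R) (d(l, R) = 6*(R*(-2 + R)) = 6*R*(-2 + R))
G(T, Z) = -12 (G(T, Z) = -2*6 = -12)
(d(22, 36) + G(-28, -3)) - 471 = (6*36*(-2 + 36) - 12) - 471 = (6*36*34 - 12) - 471 = (7344 - 12) - 471 = 7332 - 471 = 6861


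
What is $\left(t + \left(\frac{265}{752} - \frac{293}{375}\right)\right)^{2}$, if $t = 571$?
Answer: $\frac{25889144351279521}{79524000000} \approx 3.2555 \cdot 10^{5}$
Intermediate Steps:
$\left(t + \left(\frac{265}{752} - \frac{293}{375}\right)\right)^{2} = \left(571 + \left(\frac{265}{752} - \frac{293}{375}\right)\right)^{2} = \left(571 - \frac{120961}{282000}\right)^{2} = \left(\frac{160901039}{282000}\right)^{2} = \frac{25889144351279521}{79524000000}$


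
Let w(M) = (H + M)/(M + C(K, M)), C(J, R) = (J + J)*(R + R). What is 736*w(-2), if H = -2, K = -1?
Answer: -1472/3 ≈ -490.67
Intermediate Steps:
C(J, R) = 4*J*R (C(J, R) = (2*J)*(2*R) = 4*J*R)
w(M) = -(-2 + M)/(3*M) (w(M) = (-2 + M)/(M + 4*(-1)*M) = (-2 + M)/(M - 4*M) = (-2 + M)/((-3*M)) = (-2 + M)*(-1/(3*M)) = -(-2 + M)/(3*M))
736*w(-2) = 736*((1/3)*(2 - 1*(-2))/(-2)) = 736*((1/3)*(-1/2)*(2 + 2)) = 736*((1/3)*(-1/2)*4) = 736*(-2/3) = -1472/3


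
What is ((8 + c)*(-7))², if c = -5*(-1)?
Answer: 8281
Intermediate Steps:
c = 5
((8 + c)*(-7))² = ((8 + 5)*(-7))² = (13*(-7))² = (-91)² = 8281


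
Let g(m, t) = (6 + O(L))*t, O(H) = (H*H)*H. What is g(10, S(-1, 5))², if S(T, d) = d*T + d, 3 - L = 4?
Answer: 0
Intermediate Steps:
L = -1 (L = 3 - 1*4 = 3 - 4 = -1)
O(H) = H³ (O(H) = H²*H = H³)
S(T, d) = d + T*d (S(T, d) = T*d + d = d + T*d)
g(m, t) = 5*t (g(m, t) = (6 + (-1)³)*t = (6 - 1)*t = 5*t)
g(10, S(-1, 5))² = (5*(5*(1 - 1)))² = (5*(5*0))² = (5*0)² = 0² = 0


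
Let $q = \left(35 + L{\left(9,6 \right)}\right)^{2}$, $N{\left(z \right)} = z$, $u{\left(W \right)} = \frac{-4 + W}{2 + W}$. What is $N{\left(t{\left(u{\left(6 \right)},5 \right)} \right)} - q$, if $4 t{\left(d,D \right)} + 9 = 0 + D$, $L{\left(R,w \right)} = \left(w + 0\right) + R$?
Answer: $-2501$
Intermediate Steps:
$u{\left(W \right)} = \frac{-4 + W}{2 + W}$
$L{\left(R,w \right)} = R + w$ ($L{\left(R,w \right)} = w + R = R + w$)
$t{\left(d,D \right)} = - \frac{9}{4} + \frac{D}{4}$ ($t{\left(d,D \right)} = - \frac{9}{4} + \frac{0 + D}{4} = - \frac{9}{4} + \frac{D}{4}$)
$q = 2500$ ($q = \left(35 + \left(9 + 6\right)\right)^{2} = \left(35 + 15\right)^{2} = 50^{2} = 2500$)
$N{\left(t{\left(u{\left(6 \right)},5 \right)} \right)} - q = \left(- \frac{9}{4} + \frac{1}{4} \cdot 5\right) - 2500 = \left(- \frac{9}{4} + \frac{5}{4}\right) - 2500 = -1 - 2500 = -2501$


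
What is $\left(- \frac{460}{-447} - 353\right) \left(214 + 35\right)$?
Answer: $- \frac{13058473}{149} \approx -87641.0$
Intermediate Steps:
$\left(- \frac{460}{-447} - 353\right) \left(214 + 35\right) = \left(\left(-460\right) \left(- \frac{1}{447}\right) - 353\right) 249 = \left(\frac{460}{447} - 353\right) 249 = \left(- \frac{157331}{447}\right) 249 = - \frac{13058473}{149}$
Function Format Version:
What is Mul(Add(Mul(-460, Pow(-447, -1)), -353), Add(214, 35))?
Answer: Rational(-13058473, 149) ≈ -87641.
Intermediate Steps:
Mul(Add(Mul(-460, Pow(-447, -1)), -353), Add(214, 35)) = Mul(Add(Mul(-460, Rational(-1, 447)), -353), 249) = Mul(Add(Rational(460, 447), -353), 249) = Mul(Rational(-157331, 447), 249) = Rational(-13058473, 149)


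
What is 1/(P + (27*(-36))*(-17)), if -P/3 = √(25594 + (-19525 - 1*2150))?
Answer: 1836/30334145 + √3919/91002435 ≈ 6.1214e-5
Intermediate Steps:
P = -3*√3919 (P = -3*√(25594 + (-19525 - 1*2150)) = -3*√(25594 + (-19525 - 2150)) = -3*√(25594 - 21675) = -3*√3919 ≈ -187.81)
1/(P + (27*(-36))*(-17)) = 1/(-3*√3919 + (27*(-36))*(-17)) = 1/(-3*√3919 - 972*(-17)) = 1/(-3*√3919 + 16524) = 1/(16524 - 3*√3919)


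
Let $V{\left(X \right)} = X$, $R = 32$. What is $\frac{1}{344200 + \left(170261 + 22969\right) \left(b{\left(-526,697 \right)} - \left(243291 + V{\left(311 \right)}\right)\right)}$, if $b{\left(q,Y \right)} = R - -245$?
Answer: $- \frac{1}{47017345550} \approx -2.1269 \cdot 10^{-11}$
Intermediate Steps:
$b{\left(q,Y \right)} = 277$ ($b{\left(q,Y \right)} = 32 - -245 = 32 + 245 = 277$)
$\frac{1}{344200 + \left(170261 + 22969\right) \left(b{\left(-526,697 \right)} - \left(243291 + V{\left(311 \right)}\right)\right)} = \frac{1}{344200 + \left(170261 + 22969\right) \left(277 - 243602\right)} = \frac{1}{344200 + 193230 \left(277 - 243602\right)} = \frac{1}{344200 + 193230 \left(-243325\right)} = \frac{1}{344200 - 47017689750} = \frac{1}{-47017345550} = - \frac{1}{47017345550}$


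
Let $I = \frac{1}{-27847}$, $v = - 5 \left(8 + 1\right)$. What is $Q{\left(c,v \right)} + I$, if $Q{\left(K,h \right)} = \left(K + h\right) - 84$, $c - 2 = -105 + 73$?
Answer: $- \frac{4427674}{27847} \approx -159.0$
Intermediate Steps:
$v = -45$ ($v = \left(-5\right) 9 = -45$)
$c = -30$ ($c = 2 + \left(-105 + 73\right) = 2 - 32 = -30$)
$Q{\left(K,h \right)} = -84 + K + h$ ($Q{\left(K,h \right)} = \left(K + h\right) - 84 = -84 + K + h$)
$I = - \frac{1}{27847} \approx -3.5911 \cdot 10^{-5}$
$Q{\left(c,v \right)} + I = \left(-84 - 30 - 45\right) - \frac{1}{27847} = -159 - \frac{1}{27847} = - \frac{4427674}{27847}$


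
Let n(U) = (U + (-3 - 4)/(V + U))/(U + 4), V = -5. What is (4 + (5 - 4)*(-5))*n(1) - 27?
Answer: -551/20 ≈ -27.550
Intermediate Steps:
n(U) = (U - 7/(-5 + U))/(4 + U) (n(U) = (U + (-3 - 4)/(-5 + U))/(U + 4) = (U - 7/(-5 + U))/(4 + U))
(4 + (5 - 4)*(-5))*n(1) - 27 = (4 + (5 - 4)*(-5))*((-7 + 1² - 5*1)/(-20 + 1² - 1*1)) - 27 = (4 + 1*(-5))*((-7 + 1 - 5)/(-20 + 1 - 1)) - 27 = (4 - 5)*(-11/(-20)) - 27 = -(-1)*(-11)/20 - 27 = -1*11/20 - 27 = -11/20 - 27 = -551/20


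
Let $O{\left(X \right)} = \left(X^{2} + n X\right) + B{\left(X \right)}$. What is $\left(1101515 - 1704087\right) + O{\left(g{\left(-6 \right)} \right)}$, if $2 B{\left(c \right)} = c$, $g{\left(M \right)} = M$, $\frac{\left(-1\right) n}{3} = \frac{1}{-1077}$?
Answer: $- \frac{216311507}{359} \approx -6.0254 \cdot 10^{5}$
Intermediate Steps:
$n = \frac{1}{359}$ ($n = - \frac{3}{-1077} = \left(-3\right) \left(- \frac{1}{1077}\right) = \frac{1}{359} \approx 0.0027855$)
$B{\left(c \right)} = \frac{c}{2}$
$O{\left(X \right)} = X^{2} + \frac{361 X}{718}$ ($O{\left(X \right)} = \left(X^{2} + \frac{X}{359}\right) + \frac{X}{2} = X^{2} + \frac{361 X}{718}$)
$\left(1101515 - 1704087\right) + O{\left(g{\left(-6 \right)} \right)} = \left(1101515 - 1704087\right) + \frac{1}{718} \left(-6\right) \left(361 + 718 \left(-6\right)\right) = -602572 + \frac{1}{718} \left(-6\right) \left(361 - 4308\right) = -602572 + \frac{1}{718} \left(-6\right) \left(-3947\right) = -602572 + \frac{11841}{359} = - \frac{216311507}{359}$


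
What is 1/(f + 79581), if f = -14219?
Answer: 1/65362 ≈ 1.5299e-5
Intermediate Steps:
1/(f + 79581) = 1/(-14219 + 79581) = 1/65362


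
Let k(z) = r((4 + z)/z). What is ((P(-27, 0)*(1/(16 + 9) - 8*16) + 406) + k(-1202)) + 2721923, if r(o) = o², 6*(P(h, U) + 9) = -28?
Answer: 73795498456709/27090075 ≈ 2.7241e+6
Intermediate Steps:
P(h, U) = -41/3 (P(h, U) = -9 + (⅙)*(-28) = -9 - 14/3 = -41/3)
k(z) = (4 + z)²/z² (k(z) = ((4 + z)/z)² = (4 + z)²/z²)
((P(-27, 0)*(1/(16 + 9) - 8*16) + 406) + k(-1202)) + 2721923 = ((-41*(1/(16 + 9) - 8*16)/3 + 406) + (4 - 1202)²/(-1202)²) + 2721923 = ((-41*(1/25 - 128)/3 + 406) + (1/1444804)*(-1198)²) + 2721923 = ((-41*(1/25 - 128)/3 + 406) + (1/1444804)*1435204) + 2721923 = ((-41/3*(-3199/25) + 406) + 358801/361201) + 2721923 = ((131159/75 + 406) + 358801/361201) + 2721923 = (161609/75 + 358801/361201) + 2721923 = 58400242484/27090075 + 2721923 = 73795498456709/27090075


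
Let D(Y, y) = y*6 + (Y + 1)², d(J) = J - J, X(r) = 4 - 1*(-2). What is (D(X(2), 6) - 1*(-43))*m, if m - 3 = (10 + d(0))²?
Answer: 13184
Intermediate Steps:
X(r) = 6 (X(r) = 4 + 2 = 6)
d(J) = 0
D(Y, y) = (1 + Y)² + 6*y (D(Y, y) = 6*y + (1 + Y)² = (1 + Y)² + 6*y)
m = 103 (m = 3 + (10 + 0)² = 3 + 10² = 3 + 100 = 103)
(D(X(2), 6) - 1*(-43))*m = (((1 + 6)² + 6*6) - 1*(-43))*103 = ((7² + 36) + 43)*103 = ((49 + 36) + 43)*103 = (85 + 43)*103 = 128*103 = 13184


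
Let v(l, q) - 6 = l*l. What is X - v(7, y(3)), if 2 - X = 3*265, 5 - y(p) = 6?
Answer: -848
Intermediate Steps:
y(p) = -1 (y(p) = 5 - 1*6 = 5 - 6 = -1)
v(l, q) = 6 + l² (v(l, q) = 6 + l*l = 6 + l²)
X = -793 (X = 2 - 3*265 = 2 - 1*795 = 2 - 795 = -793)
X - v(7, y(3)) = -793 - (6 + 7²) = -793 - (6 + 49) = -793 - 1*55 = -793 - 55 = -848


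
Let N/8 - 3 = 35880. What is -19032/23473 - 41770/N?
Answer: -3221934629/3369126636 ≈ -0.95631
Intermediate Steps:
N = 287064 (N = 24 + 8*35880 = 24 + 287040 = 287064)
-19032/23473 - 41770/N = -19032/23473 - 41770/287064 = -19032*1/23473 - 41770*1/287064 = -19032/23473 - 20885/143532 = -3221934629/3369126636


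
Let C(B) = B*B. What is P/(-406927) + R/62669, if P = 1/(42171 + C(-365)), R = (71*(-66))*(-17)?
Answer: 5685745248882235/4472897604957548 ≈ 1.2712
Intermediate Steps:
R = 79662 (R = -4686*(-17) = 79662)
C(B) = B²
P = 1/175396 (P = 1/(42171 + (-365)²) = 1/(42171 + 133225) = 1/175396 ≈ 5.7014e-6)
P/(-406927) + R/62669 = (1/175396)/(-406927) + 79662/62669 = (1/175396)*(-1/406927) + 79662*(1/62669) = -1/71373368092 + 79662/62669 = 5685745248882235/4472897604957548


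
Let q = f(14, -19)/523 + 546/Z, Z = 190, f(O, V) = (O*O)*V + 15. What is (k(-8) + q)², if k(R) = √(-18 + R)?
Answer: (-209576 + 49685*I*√26)²/2468599225 ≈ -8.2077 - 43.016*I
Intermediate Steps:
f(O, V) = 15 + V*O² (f(O, V) = O²*V + 15 = V*O² + 15 = 15 + V*O²)
q = -209576/49685 (q = (15 - 19*14²)/523 + 546/190 = (15 - 19*196)*(1/523) + 546*(1/190) = (15 - 3724)*(1/523) + 273/95 = -3709*1/523 + 273/95 = -3709/523 + 273/95 = -209576/49685 ≈ -4.2181)
(k(-8) + q)² = (√(-18 - 8) - 209576/49685)² = (√(-26) - 209576/49685)² = (I*√26 - 209576/49685)² = (-209576/49685 + I*√26)²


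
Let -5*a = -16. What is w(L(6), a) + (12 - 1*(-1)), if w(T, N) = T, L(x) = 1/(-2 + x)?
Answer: 53/4 ≈ 13.250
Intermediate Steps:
a = 16/5 (a = -1/5*(-16) = 16/5 ≈ 3.2000)
w(L(6), a) + (12 - 1*(-1)) = 1/(-2 + 6) + (12 - 1*(-1)) = 1/4 + (12 + 1) = 1/4 + 13 = 53/4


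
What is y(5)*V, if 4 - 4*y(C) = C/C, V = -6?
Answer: -9/2 ≈ -4.5000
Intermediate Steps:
y(C) = ¾ (y(C) = 1 - C/(4*C) = 1 - ¼*1 = 1 - ¼ = ¾)
y(5)*V = (¾)*(-6) = -9/2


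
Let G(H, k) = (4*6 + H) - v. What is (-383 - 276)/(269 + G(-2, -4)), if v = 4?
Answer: -659/287 ≈ -2.2962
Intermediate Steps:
G(H, k) = 20 + H (G(H, k) = (4*6 + H) - 1*4 = (24 + H) - 4 = 20 + H)
(-383 - 276)/(269 + G(-2, -4)) = (-383 - 276)/(269 + (20 - 2)) = -659/(269 + 18) = -659/287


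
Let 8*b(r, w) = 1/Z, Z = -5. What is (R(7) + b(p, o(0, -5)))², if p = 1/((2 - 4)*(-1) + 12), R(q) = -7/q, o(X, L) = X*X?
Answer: 1681/1600 ≈ 1.0506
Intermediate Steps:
o(X, L) = X²
p = 1/14 (p = 1/(-2*(-1) + 12) = 1/(2 + 12) = 1/14 ≈ 0.071429)
b(r, w) = -1/40 (b(r, w) = (⅛)/(-5) = (⅛)*(-⅕) = -1/40)
(R(7) + b(p, o(0, -5)))² = (-7/7 - 1/40)² = (-7*⅐ - 1/40)² = (-1 - 1/40)² = (-41/40)² = 1681/1600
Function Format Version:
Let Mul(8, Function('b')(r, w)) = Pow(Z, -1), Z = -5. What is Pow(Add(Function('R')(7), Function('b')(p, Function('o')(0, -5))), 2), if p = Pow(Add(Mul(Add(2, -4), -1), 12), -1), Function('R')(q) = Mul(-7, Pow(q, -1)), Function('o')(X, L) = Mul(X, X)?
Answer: Rational(1681, 1600) ≈ 1.0506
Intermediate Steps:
Function('o')(X, L) = Pow(X, 2)
p = Rational(1, 14) (p = Pow(Add(Mul(-2, -1), 12), -1) = Pow(Add(2, 12), -1) = Pow(14, -1) = Rational(1, 14) ≈ 0.071429)
Function('b')(r, w) = Rational(-1, 40) (Function('b')(r, w) = Mul(Rational(1, 8), Pow(-5, -1)) = Mul(Rational(1, 8), Rational(-1, 5)) = Rational(-1, 40))
Pow(Add(Function('R')(7), Function('b')(p, Function('o')(0, -5))), 2) = Pow(Add(Mul(-7, Pow(7, -1)), Rational(-1, 40)), 2) = Pow(Add(Mul(-7, Rational(1, 7)), Rational(-1, 40)), 2) = Pow(Add(-1, Rational(-1, 40)), 2) = Pow(Rational(-41, 40), 2) = Rational(1681, 1600)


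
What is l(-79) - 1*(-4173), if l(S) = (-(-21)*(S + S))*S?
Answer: 266295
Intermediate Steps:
l(S) = 42*S² (l(S) = (-(-21)*2*S)*S = (-(-42)*S)*S = (42*S)*S = 42*S²)
l(-79) - 1*(-4173) = 42*(-79)² - 1*(-4173) = 42*6241 + 4173 = 262122 + 4173 = 266295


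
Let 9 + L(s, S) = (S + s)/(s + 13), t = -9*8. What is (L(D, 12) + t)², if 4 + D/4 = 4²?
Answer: 23824161/3721 ≈ 6402.6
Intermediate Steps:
D = 48 (D = -16 + 4*4² = -16 + 4*16 = -16 + 64 = 48)
t = -72
L(s, S) = -9 + (S + s)/(13 + s) (L(s, S) = -9 + (S + s)/(s + 13) = -9 + (S + s)/(13 + s))
(L(D, 12) + t)² = ((-117 + 12 - 8*48)/(13 + 48) - 72)² = ((-117 + 12 - 384)/61 - 72)² = ((1/61)*(-489) - 72)² = (-489/61 - 72)² = (-4881/61)² = 23824161/3721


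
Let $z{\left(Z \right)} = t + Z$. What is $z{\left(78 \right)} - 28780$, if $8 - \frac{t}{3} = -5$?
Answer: $-28663$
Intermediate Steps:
$t = 39$ ($t = 24 - -15 = 24 + 15 = 39$)
$z{\left(Z \right)} = 39 + Z$
$z{\left(78 \right)} - 28780 = \left(39 + 78\right) - 28780 = 117 - 28780 = -28663$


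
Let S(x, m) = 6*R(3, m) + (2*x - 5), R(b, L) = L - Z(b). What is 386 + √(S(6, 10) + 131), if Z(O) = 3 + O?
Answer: 386 + 9*√2 ≈ 398.73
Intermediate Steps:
R(b, L) = -3 + L - b (R(b, L) = L - (3 + b) = L + (-3 - b) = -3 + L - b)
S(x, m) = -41 + 2*x + 6*m (S(x, m) = 6*(-3 + m - 1*3) + (2*x - 5) = 6*(-3 + m - 3) + (-5 + 2*x) = 6*(-6 + m) + (-5 + 2*x) = (-36 + 6*m) + (-5 + 2*x) = -41 + 2*x + 6*m)
386 + √(S(6, 10) + 131) = 386 + √((-41 + 2*6 + 6*10) + 131) = 386 + √((-41 + 12 + 60) + 131) = 386 + √(31 + 131) = 386 + √162 = 386 + 9*√2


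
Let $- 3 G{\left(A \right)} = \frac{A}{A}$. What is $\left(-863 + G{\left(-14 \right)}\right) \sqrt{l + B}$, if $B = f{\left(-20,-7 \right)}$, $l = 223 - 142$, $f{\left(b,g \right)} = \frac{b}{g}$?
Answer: $- \frac{370 \sqrt{4109}}{3} \approx -7905.9$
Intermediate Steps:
$G{\left(A \right)} = - \frac{1}{3}$ ($G{\left(A \right)} = - \frac{A \frac{1}{A}}{3} = \left(- \frac{1}{3}\right) 1 = - \frac{1}{3}$)
$l = 81$
$B = \frac{20}{7}$ ($B = - \frac{20}{-7} = \left(-20\right) \left(- \frac{1}{7}\right) = \frac{20}{7} \approx 2.8571$)
$\left(-863 + G{\left(-14 \right)}\right) \sqrt{l + B} = \left(-863 - \frac{1}{3}\right) \sqrt{81 + \frac{20}{7}} = - \frac{2590 \sqrt{\frac{587}{7}}}{3} = - \frac{2590 \frac{\sqrt{4109}}{7}}{3} = - \frac{370 \sqrt{4109}}{3}$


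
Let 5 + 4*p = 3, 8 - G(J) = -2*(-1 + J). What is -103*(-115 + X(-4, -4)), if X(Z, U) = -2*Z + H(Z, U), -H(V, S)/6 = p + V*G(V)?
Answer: 15656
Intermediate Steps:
G(J) = 6 + 2*J (G(J) = 8 - (-2)*(-1 + J) = 8 - (2 - 2*J) = 8 + (-2 + 2*J) = 6 + 2*J)
p = -½ (p = -5/4 + (¼)*3 = -5/4 + ¾ = -½ ≈ -0.50000)
H(V, S) = 3 - 6*V*(6 + 2*V) (H(V, S) = -6*(-½ + V*(6 + 2*V)) = 3 - 6*V*(6 + 2*V))
X(Z, U) = 3 - 2*Z - 12*Z*(3 + Z) (X(Z, U) = -2*Z + (3 - 12*Z*(3 + Z)) = 3 - 2*Z - 12*Z*(3 + Z))
-103*(-115 + X(-4, -4)) = -103*(-115 + (3 - 38*(-4) - 12*(-4)²)) = -103*(-115 + (3 + 152 - 12*16)) = -103*(-115 + (3 + 152 - 192)) = -103*(-115 - 37) = -103*(-152) = 15656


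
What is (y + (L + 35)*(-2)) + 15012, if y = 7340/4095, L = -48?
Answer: 12317590/819 ≈ 15040.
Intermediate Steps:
y = 1468/819 (y = 7340*(1/4095) = 1468/819 ≈ 1.7924)
(y + (L + 35)*(-2)) + 15012 = (1468/819 + (-48 + 35)*(-2)) + 15012 = (1468/819 - 13*(-2)) + 15012 = (1468/819 + 26) + 15012 = 22762/819 + 15012 = 12317590/819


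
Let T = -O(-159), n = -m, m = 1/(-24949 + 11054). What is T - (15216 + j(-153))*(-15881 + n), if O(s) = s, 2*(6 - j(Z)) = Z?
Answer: 482266938252/1985 ≈ 2.4296e+8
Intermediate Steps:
j(Z) = 6 - Z/2
m = -1/13895 (m = 1/(-13895) = -1/13895 ≈ -7.1968e-5)
n = 1/13895 (n = -1*(-1/13895) = 1/13895 ≈ 7.1968e-5)
T = 159 (T = -1*(-159) = 159)
T - (15216 + j(-153))*(-15881 + n) = 159 - (15216 + (6 - ½*(-153)))*(-15881 + 1/13895) = 159 - (15216 + (6 + 153/2))*(-220666494)/13895 = 159 - (15216 + 165/2)*(-220666494)/13895 = 159 - 30597*(-220666494)/(2*13895) = 159 - 1*(-482266622637/1985) = 159 + 482266622637/1985 = 482266938252/1985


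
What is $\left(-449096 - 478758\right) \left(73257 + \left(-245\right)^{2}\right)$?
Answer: $-123666236828$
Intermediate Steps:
$\left(-449096 - 478758\right) \left(73257 + \left(-245\right)^{2}\right) = - 927854 \left(73257 + 60025\right) = \left(-927854\right) 133282 = -123666236828$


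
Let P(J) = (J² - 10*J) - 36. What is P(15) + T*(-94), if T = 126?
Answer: -11805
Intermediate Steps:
P(J) = -36 + J² - 10*J
P(15) + T*(-94) = (-36 + 15² - 10*15) + 126*(-94) = (-36 + 225 - 150) - 11844 = 39 - 11844 = -11805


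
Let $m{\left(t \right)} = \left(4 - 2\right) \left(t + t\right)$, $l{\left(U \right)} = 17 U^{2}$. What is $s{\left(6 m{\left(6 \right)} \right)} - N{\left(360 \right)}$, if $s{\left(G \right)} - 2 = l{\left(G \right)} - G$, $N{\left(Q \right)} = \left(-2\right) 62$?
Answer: $352494$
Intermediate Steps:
$N{\left(Q \right)} = -124$
$m{\left(t \right)} = 4 t$ ($m{\left(t \right)} = 2 \cdot 2 t = 4 t$)
$s{\left(G \right)} = 2 - G + 17 G^{2}$ ($s{\left(G \right)} = 2 + \left(17 G^{2} - G\right) = 2 + \left(- G + 17 G^{2}\right) = 2 - G + 17 G^{2}$)
$s{\left(6 m{\left(6 \right)} \right)} - N{\left(360 \right)} = \left(2 - 6 \cdot 4 \cdot 6 + 17 \left(6 \cdot 4 \cdot 6\right)^{2}\right) - -124 = \left(2 - 6 \cdot 24 + 17 \left(6 \cdot 24\right)^{2}\right) + 124 = \left(2 - 144 + 17 \cdot 144^{2}\right) + 124 = \left(2 - 144 + 17 \cdot 20736\right) + 124 = \left(2 - 144 + 352512\right) + 124 = 352370 + 124 = 352494$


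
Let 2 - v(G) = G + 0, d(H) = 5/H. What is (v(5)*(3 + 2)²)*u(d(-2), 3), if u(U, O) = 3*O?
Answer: -675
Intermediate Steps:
v(G) = 2 - G (v(G) = 2 - (G + 0) = 2 - G)
(v(5)*(3 + 2)²)*u(d(-2), 3) = ((2 - 1*5)*(3 + 2)²)*(3*3) = ((2 - 5)*5²)*9 = -3*25*9 = -75*9 = -675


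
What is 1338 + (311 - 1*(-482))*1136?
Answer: 902186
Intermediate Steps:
1338 + (311 - 1*(-482))*1136 = 1338 + (311 + 482)*1136 = 1338 + 793*1136 = 1338 + 900848 = 902186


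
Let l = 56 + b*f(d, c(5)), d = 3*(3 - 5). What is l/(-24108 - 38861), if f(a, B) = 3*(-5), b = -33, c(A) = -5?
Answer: -551/62969 ≈ -0.0087503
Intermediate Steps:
d = -6 (d = 3*(-2) = -6)
f(a, B) = -15
l = 551 (l = 56 - 33*(-15) = 56 + 495 = 551)
l/(-24108 - 38861) = 551/(-24108 - 38861) = 551/(-62969) = 551*(-1/62969) = -551/62969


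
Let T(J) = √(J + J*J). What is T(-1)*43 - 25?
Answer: -25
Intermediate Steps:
T(J) = √(J + J²)
T(-1)*43 - 25 = √(-(1 - 1))*43 - 25 = √(-1*0)*43 - 25 = √0*43 - 25 = 0*43 - 25 = 0 - 25 = -25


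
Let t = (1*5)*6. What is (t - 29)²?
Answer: 1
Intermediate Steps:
t = 30 (t = 5*6 = 30)
(t - 29)² = (30 - 29)² = 1² = 1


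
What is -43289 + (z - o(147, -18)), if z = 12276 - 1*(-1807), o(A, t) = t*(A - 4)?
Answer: -26632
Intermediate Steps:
o(A, t) = t*(-4 + A)
z = 14083 (z = 12276 + 1807 = 14083)
-43289 + (z - o(147, -18)) = -43289 + (14083 - (-18)*(-4 + 147)) = -43289 + (14083 - (-18)*143) = -43289 + (14083 - 1*(-2574)) = -43289 + (14083 + 2574) = -43289 + 16657 = -26632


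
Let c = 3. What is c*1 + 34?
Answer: 37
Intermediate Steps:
c*1 + 34 = 3*1 + 34 = 3 + 34 = 37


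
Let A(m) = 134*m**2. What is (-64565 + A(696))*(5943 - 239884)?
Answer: -15170413902439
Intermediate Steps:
(-64565 + A(696))*(5943 - 239884) = (-64565 + 134*696**2)*(5943 - 239884) = (-64565 + 134*484416)*(-233941) = (-64565 + 64911744)*(-233941) = 64847179*(-233941) = -15170413902439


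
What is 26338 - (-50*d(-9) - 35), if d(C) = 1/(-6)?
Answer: 79094/3 ≈ 26365.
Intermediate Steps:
d(C) = -⅙
26338 - (-50*d(-9) - 35) = 26338 - (-50*(-⅙) - 35) = 26338 - (25/3 - 35) = 26338 - 1*(-80/3) = 26338 + 80/3 = 79094/3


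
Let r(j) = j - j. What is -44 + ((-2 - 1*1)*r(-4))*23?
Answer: -44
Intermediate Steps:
r(j) = 0
-44 + ((-2 - 1*1)*r(-4))*23 = -44 + ((-2 - 1*1)*0)*23 = -44 + ((-2 - 1)*0)*23 = -44 - 3*0*23 = -44 + 0*23 = -44 + 0 = -44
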